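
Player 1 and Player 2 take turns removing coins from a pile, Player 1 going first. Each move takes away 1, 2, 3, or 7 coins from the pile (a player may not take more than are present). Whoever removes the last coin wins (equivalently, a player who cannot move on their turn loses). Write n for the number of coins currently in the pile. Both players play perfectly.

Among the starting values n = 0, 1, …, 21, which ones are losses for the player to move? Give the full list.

0, 4, 8, 12, 16, 20

Use the standard recursion: the mover loses at a terminal position; elsewhere, the mover wins exactly when some move hands the opponent an L position.
n=0: no move → L
n=1: can move to 0, which is L ⇒ W
n=2: can move to 0, which is L ⇒ W
n=3: can move to 0, which is L ⇒ W
n=4: moves to 3(W), 2(W), 1(W); every one is W ⇒ L
n=5: can move to 4, which is L ⇒ W
n=6: can move to 4, which is L ⇒ W
n=7: can move to 4, which is L ⇒ W
n=8: moves to 7(W), 6(W), 5(W), 1(W); every one is W ⇒ L
n=9: can move to 8, which is L ⇒ W
n=10: can move to 8, which is L ⇒ W
n=11: can move to 8, which is L ⇒ W
n=12: moves to 11(W), 10(W), 9(W), 5(W); every one is W ⇒ L
n=13: can move to 12, which is L ⇒ W
n=14: can move to 12, which is L ⇒ W
n=15: can move to 12, which is L ⇒ W
n=16: moves to 15(W), 14(W), 13(W), 9(W); every one is W ⇒ L
n=17: can move to 16, which is L ⇒ W
n=18: can move to 16, which is L ⇒ W
n=19: can move to 16, which is L ⇒ W
n=20: moves to 19(W), 18(W), 17(W), 13(W); every one is W ⇒ L
n=21: can move to 20, which is L ⇒ W
The losing starting values of n are exactly the entries labelled L in this table (6 of them).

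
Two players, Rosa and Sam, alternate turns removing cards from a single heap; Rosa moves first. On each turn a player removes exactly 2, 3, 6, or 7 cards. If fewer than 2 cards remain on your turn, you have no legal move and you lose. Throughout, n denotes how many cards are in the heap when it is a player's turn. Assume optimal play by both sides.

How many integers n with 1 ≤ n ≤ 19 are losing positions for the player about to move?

Compute win/loss labels from the base case upward. A position with no move is L. Any other position is W if it can reach an L in one move, else L.
n=0: no move → L
n=1: no move → L
n=2: →0(L), so W
n=3: →1(L), so W
n=4: →1(L), so W
n=5: →3(W), 2(W) — all W, so L
n=6: →0(L), so W
n=7: →5(L), so W
n=8: →5(L), so W
n=9: →7(W), 6(W), 3(W), 2(W) — all W, so L
n=10: →8(W), 7(W), 4(W), 3(W) — all W, so L
n=11: →9(L), so W
n=12: →10(L), so W
n=13: →10(L), so W
n=14: →12(W), 11(W), 8(W), 7(W) — all W, so L
n=15: →9(L), so W
n=16: →14(L), so W
n=17: →14(L), so W
n=18: →16(W), 15(W), 12(W), 11(W) — all W, so L
n=19: →17(W), 16(W), 13(W), 12(W) — all W, so L
L entries with 1 ≤ n ≤ 19 (n=0 is outside the asked range and is not counted): n = 1, 5, 9, 10, 14, 18, 19; that makes 7.

7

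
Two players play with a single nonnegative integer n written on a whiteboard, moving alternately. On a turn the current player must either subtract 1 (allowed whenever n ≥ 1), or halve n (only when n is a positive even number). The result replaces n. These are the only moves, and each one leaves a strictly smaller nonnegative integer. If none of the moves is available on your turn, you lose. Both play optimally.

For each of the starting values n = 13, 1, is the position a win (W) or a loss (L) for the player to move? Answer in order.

13: L, 1: W

Use the standard recursion: the mover loses at a terminal position; elsewhere, the mover wins exactly when some move hands the opponent an L position.
n=0: no move → L
n=1: reaches L-position 0 → W
n=2: only reaches 1(W), which is W → L
n=3: reaches L-position 2 → W
n=4: reaches L-position 2 → W
n=5: only reaches 4(W), which is W → L
n=6: reaches L-position 5 → W
n=7: only reaches 6(W), which is W → L
n=8: reaches L-position 7 → W
n=9: only reaches 8(W), which is W → L
n=10: reaches L-position 5 → W
n=11: only reaches 10(W), which is W → L
n=12: reaches L-position 11 → W
n=13: only reaches 12(W), which is W → L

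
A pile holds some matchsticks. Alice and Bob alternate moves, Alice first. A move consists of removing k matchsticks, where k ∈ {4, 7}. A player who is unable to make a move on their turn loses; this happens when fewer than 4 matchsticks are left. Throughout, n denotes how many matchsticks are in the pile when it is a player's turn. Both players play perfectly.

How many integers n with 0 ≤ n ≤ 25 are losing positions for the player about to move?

12

Classify positions by backward induction: terminal positions (no move available) are L. From any other position, the mover wins iff some move reaches an L.
n=0: no move → L
n=1: no move → L
n=2: no move → L
n=3: no move → L
n=4: can move to 0, which is L ⇒ W
n=5: can move to 1, which is L ⇒ W
n=6: can move to 2, which is L ⇒ W
n=7: can move to 3, which is L ⇒ W
n=8: can move to 1, which is L ⇒ W
n=9: can move to 2, which is L ⇒ W
n=10: can move to 3, which is L ⇒ W
n=11: moves to 7(W), 4(W); every one is W ⇒ L
n=12: moves to 8(W), 5(W); every one is W ⇒ L
n=13: moves to 9(W), 6(W); every one is W ⇒ L
n=14: moves to 10(W), 7(W); every one is W ⇒ L
n=15: can move to 11, which is L ⇒ W
n=16: can move to 12, which is L ⇒ W
n=17: can move to 13, which is L ⇒ W
n=18: can move to 14, which is L ⇒ W
n=19: can move to 12, which is L ⇒ W
n=20: can move to 13, which is L ⇒ W
n=21: can move to 14, which is L ⇒ W
n=22: moves to 18(W), 15(W); every one is W ⇒ L
n=23: moves to 19(W), 16(W); every one is W ⇒ L
n=24: moves to 20(W), 17(W); every one is W ⇒ L
n=25: moves to 21(W), 18(W); every one is W ⇒ L
L entries with 0 ≤ n ≤ 25: n = 0, 1, 2, 3, 11, 12, 13, 14, 22, 23, 24, 25; that makes 12.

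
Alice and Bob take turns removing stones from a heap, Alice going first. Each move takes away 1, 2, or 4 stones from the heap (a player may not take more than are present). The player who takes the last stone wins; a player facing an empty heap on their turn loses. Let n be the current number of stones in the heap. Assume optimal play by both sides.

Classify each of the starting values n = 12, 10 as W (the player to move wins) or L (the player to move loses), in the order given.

Positions with no move are L. A position that does have a move is losing for the player to move precisely when every available move leads to a winning position for the opponent. Fill in the labels:
n=0: no move → L
n=1: reaches L-position 0 → W
n=2: reaches L-position 0 → W
n=3: only reaches 2(W), 1(W), all W → L
n=4: reaches L-position 3 → W
n=5: reaches L-position 3 → W
n=6: only reaches 5(W), 4(W), 2(W), all W → L
n=7: reaches L-position 6 → W
n=8: reaches L-position 6 → W
n=9: only reaches 8(W), 7(W), 5(W), all W → L
n=10: reaches L-position 9 → W
n=11: reaches L-position 9 → W
n=12: only reaches 11(W), 10(W), 8(W), all W → L

12: L, 10: W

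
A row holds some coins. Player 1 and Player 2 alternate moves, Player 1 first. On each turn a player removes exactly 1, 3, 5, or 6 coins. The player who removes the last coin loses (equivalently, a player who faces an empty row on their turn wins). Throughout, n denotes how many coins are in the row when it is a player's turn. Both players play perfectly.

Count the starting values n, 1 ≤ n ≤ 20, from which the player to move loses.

6

Work bottom-up. With no move the player to move wins. Otherwise the position is W if at least one move leads to an L position for the opponent, and L if every move leads to a W.
n=0: no move; the opponent has just taken the last coin and therefore loses → W
n=1: the only move is to 0(W), a W ⇒ L
n=2: can move to 1, which is L ⇒ W
n=3: moves to 2(W), 0(W); every one is W ⇒ L
n=4: can move to 3, which is L ⇒ W
n=5: moves to 4(W), 2(W), 0(W); every one is W ⇒ L
n=6: can move to 5, which is L ⇒ W
n=7: can move to 1, which is L ⇒ W
n=8: can move to 5, which is L ⇒ W
n=9: can move to 3, which is L ⇒ W
n=10: can move to 5, which is L ⇒ W
n=11: can move to 5, which is L ⇒ W
n=12: moves to 11(W), 9(W), 7(W), 6(W); every one is W ⇒ L
n=13: can move to 12, which is L ⇒ W
n=14: moves to 13(W), 11(W), 9(W), 8(W); every one is W ⇒ L
n=15: can move to 14, which is L ⇒ W
n=16: moves to 15(W), 13(W), 11(W), 10(W); every one is W ⇒ L
n=17: can move to 16, which is L ⇒ W
n=18: can move to 12, which is L ⇒ W
n=19: can move to 16, which is L ⇒ W
n=20: can move to 14, which is L ⇒ W
L entries with 1 ≤ n ≤ 20 (the range starts at n=1): n = 1, 3, 5, 12, 14, 16; that makes 6.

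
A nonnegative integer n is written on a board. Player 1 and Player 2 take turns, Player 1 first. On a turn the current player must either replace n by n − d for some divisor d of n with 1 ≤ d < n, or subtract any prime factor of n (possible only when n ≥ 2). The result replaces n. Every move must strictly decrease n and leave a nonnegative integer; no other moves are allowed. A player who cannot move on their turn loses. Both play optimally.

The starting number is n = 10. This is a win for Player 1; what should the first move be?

Move to 9.

Positions with no move are L. A position that does have a move is losing for the player to move precisely when every available move leads to a winning position for the opponent. Fill in the labels:
n=0: no move → L
n=1: no move → L
n=2: reaches L-position 0 → W
n=3: reaches L-position 0 → W
n=4: only reaches 2(W), 3(W), all W → L
n=5: reaches L-position 0 → W
n=6: reaches L-position 4 → W
n=7: reaches L-position 0 → W
n=8: reaches L-position 4 → W
n=9: only reaches 6(W), 8(W), all W → L
n=10: reaches L-position 9 → W
From 10, the L positions reachable in one move are: 9.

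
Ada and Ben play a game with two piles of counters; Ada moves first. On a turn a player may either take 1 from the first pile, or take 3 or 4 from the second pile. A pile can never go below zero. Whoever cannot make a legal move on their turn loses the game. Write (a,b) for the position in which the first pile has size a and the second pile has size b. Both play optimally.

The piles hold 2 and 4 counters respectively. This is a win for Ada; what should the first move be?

Move to (1,4).

Positions with no move are L. A position that does have a move is losing for the player to move precisely when every available move leads to a winning position for the opponent. Fill in the labels:
No move ever increases a pile, so every position that can arise here has a ≤ 2 and b ≤ 4; it is enough to label the cells with 0 ≤ a ≤ 2 and 0 ≤ b ≤ 4.
Every move lowers a or b (never raises either), so fill the grid row by row in increasing a, and left to right within a row: each cell's successors are then already labelled.
      b=0  b=1  b=2  b=3  b=4
a=0:    L    L    L    W    W
a=1:    W    W    W    L    L
a=2:    L    L    L    W    W
Cells with no legal move (terminal, hence L): (0,0), (0,1), (0,2).
The remaining L cells, each justified by listing all of its moves:
(1,3): moves to (0,3)(W), (1,0)(W); every one is W ⇒ L
(1,4): moves to (0,4)(W), (1,1)(W), (1,0)(W); every one is W ⇒ L
(2,0): the only move is to (1,0)(W), a W ⇒ L
(2,1): the only move is to (1,1)(W), a W ⇒ L
(2,2): the only move is to (1,2)(W), a W ⇒ L
Every other cell has at least one move into one of the L cells above, so it is W.
From (2,4), the L positions reachable in one move are: (1,4), (2,1), (2,0). Any move reaching one of these is winning.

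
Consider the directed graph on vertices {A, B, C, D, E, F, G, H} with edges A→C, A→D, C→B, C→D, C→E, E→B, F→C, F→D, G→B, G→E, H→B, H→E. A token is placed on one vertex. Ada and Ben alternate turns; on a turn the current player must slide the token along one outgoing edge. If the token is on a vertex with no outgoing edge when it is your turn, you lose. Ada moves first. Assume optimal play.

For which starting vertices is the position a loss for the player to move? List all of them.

Label each position W (a win for the player to move) or L (a loss). A position with no legal move is L; any other position is W exactly when some move reaches an L, and L when every move reaches a W.
Every edge goes from a vertex to one that appears earlier in the order B, D, E, H, C, G, A, F, so processing vertices in that order labels each vertex after all of its successors.
B: no outgoing edge → L
D: no outgoing edge → L
E: W (go to B, an L position)
H: W (go to B, an L position)
C: W (go to D, an L position)
G: W (go to B, an L position)
A: W (go to D, an L position)
F: W (go to D, an L position)
The losing starting vertices are exactly the entries labelled L in this table (2 of them).

B, D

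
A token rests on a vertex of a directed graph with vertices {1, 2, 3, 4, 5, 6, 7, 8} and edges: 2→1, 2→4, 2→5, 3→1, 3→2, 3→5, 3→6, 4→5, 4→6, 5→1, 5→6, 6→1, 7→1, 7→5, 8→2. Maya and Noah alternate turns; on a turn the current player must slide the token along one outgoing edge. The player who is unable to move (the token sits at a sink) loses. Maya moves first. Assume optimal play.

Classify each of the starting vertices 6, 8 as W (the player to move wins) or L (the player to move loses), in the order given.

Positions with no move are L. A position that does have a move is losing for the player to move precisely when every available move leads to a winning position for the opponent. Fill in the labels:
Every edge goes from a vertex to one that appears earlier in the order 1, 6, 5, 4, 2, 3, 8, 7, so processing vertices in that order labels each vertex after all of its successors.
1: no outgoing edge → L
6: W (go to 1, an L position)
5: W (go to 1, an L position)
4: L (options 5(W), 6(W) are all W)
2: W (go to 4, an L position)
3: W (go to 1, an L position)
8: L (sole option 2(W) is W)
7: W (go to 1, an L position)

6: W, 8: L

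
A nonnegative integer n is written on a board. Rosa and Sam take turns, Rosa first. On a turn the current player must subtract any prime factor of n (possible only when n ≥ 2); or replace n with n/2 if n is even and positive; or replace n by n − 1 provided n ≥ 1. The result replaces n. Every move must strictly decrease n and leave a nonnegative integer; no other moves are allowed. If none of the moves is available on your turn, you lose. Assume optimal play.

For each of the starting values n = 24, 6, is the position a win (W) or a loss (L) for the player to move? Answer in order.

24: L, 6: W

Use the standard recursion: the mover loses at a terminal position; elsewhere, the mover wins exactly when some move hands the opponent an L position.
n=0: no move → L
n=1: reaches L-position 0 → W
n=2: reaches L-position 0 → W
n=3: reaches L-position 0 → W
n=4: only reaches 2(W), 3(W), all W → L
n=5: reaches L-position 0 → W
n=6: reaches L-position 4 → W
n=7: reaches L-position 0 → W
n=8: reaches L-position 4 → W
n=9: only reaches 6(W), 8(W), all W → L
n=10: reaches L-position 9 → W
n=11: reaches L-position 0 → W
n=12: reaches L-position 9 → W
n=13: reaches L-position 0 → W
n=14: only reaches 7(W), 12(W), 13(W), all W → L
n=15: reaches L-position 14 → W
n=16: reaches L-position 14 → W
n=17: reaches L-position 0 → W
n=18: reaches L-position 9 → W
n=19: reaches L-position 0 → W
n=20: only reaches 10(W), 15(W), 18(W), 19(W), all W → L
n=21: reaches L-position 14 → W
n=22: reaches L-position 20 → W
n=23: reaches L-position 0 → W
n=24: only reaches 12(W), 21(W), 22(W), 23(W), all W → L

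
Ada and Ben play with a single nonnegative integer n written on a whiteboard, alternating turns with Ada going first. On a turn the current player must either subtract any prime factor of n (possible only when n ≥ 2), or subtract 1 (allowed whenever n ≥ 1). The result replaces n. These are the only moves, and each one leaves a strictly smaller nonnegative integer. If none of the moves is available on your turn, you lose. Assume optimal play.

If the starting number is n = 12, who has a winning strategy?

Classify positions by backward induction: terminal positions (no move available) are L. From any other position, the mover wins iff some move reaches an L.
n=0: no move → L
n=1: reaches L-position 0 → W
n=2: reaches L-position 0 → W
n=3: reaches L-position 0 → W
n=4: only reaches 2(W), 3(W), all W → L
n=5: reaches L-position 0 → W
n=6: reaches L-position 4 → W
n=7: reaches L-position 0 → W
n=8: only reaches 6(W), 7(W), all W → L
n=9: reaches L-position 8 → W
n=10: reaches L-position 8 → W
n=11: reaches L-position 0 → W
n=12: only reaches 9(W), 10(W), 11(W), all W → L
Every move from 12 reaches a W position, so the mover loses.

Ben wins.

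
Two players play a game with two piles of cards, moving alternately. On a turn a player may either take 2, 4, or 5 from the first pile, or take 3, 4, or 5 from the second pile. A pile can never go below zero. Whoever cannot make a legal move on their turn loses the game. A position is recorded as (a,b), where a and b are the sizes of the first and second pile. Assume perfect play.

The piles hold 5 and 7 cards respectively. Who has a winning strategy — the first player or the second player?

Label each position W (a win for the player to move) or L (a loss). A position with no legal move is L; any other position is W exactly when some move reaches an L, and L when every move reaches a W.
No move ever increases a pile, so every position that can arise here has a ≤ 5 and b ≤ 7; it is enough to label the cells with 0 ≤ a ≤ 5 and 0 ≤ b ≤ 7.
Every move lowers a or b (never raises either), so fill the grid row by row in increasing a, and left to right within a row: each cell's successors are then already labelled.
      b=0  b=1  b=2  b=3  b=4  b=5  b=6  b=7
a=0:    L    L    L    W    W    W    W    W
a=1:    L    L    L    W    W    W    W    W
a=2:    W    W    W    L    L    L    W    W
a=3:    W    W    W    L    L    L    W    W
a=4:    W    W    W    W    W    W    L    L
a=5:    W    W    W    W    W    W    L    L
Cells with no legal move (terminal, hence L): (0,0), (0,1), (0,2), (1,0), (1,1), (1,2).
The remaining L cells, each justified by listing all of its moves:
(2,3): →(0,3)(W), (2,0)(W) — all W, so L
(2,4): →(0,4)(W), (2,1)(W), (2,0)(W) — all W, so L
(2,5): →(0,5)(W), (2,2)(W), (2,1)(W), (2,0)(W) — all W, so L
(3,3): →(1,3)(W), (3,0)(W) — all W, so L
(3,4): →(1,4)(W), (3,1)(W), (3,0)(W) — all W, so L
(3,5): →(1,5)(W), (3,2)(W), (3,1)(W), (3,0)(W) — all W, so L
(4,6): →(2,6)(W), (0,6)(W), (4,3)(W), (4,2)(W), (4,1)(W) — all W, so L
(4,7): →(2,7)(W), (0,7)(W), (4,4)(W), (4,3)(W), (4,2)(W) — all W, so L
(5,6): →(3,6)(W), (1,6)(W), (0,6)(W), (5,3)(W), (5,2)(W), (5,1)(W) — all W, so L
(5,7): →(3,7)(W), (1,7)(W), (0,7)(W), (5,4)(W), (5,3)(W), (5,2)(W) — all W, so L
Every other cell has at least one move into one of the L cells above, so it is W.
The starting position (5,7) is L: whatever the player to move does, the opponent receives a W position.

The second player wins.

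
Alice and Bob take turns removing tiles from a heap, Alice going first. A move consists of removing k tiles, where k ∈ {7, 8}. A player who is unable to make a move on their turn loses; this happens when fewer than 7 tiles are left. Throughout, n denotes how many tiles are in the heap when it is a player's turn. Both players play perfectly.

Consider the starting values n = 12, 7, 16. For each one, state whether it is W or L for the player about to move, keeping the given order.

12: W, 7: W, 16: L

Compute win/loss labels from the base case upward. A position with no move is L. Any other position is W if it can reach an L in one move, else L.
n=0: no move → L
n=1: no move → L
n=2: no move → L
n=3: no move → L
n=4: no move → L
n=5: no move → L
n=6: no move → L
n=7: W (go to 0, an L position)
n=8: W (go to 1, an L position)
n=9: W (go to 2, an L position)
n=10: W (go to 3, an L position)
n=11: W (go to 4, an L position)
n=12: W (go to 5, an L position)
n=13: W (go to 6, an L position)
n=14: W (go to 6, an L position)
n=15: L (options 8(W), 7(W) are all W)
n=16: L (options 9(W), 8(W) are all W)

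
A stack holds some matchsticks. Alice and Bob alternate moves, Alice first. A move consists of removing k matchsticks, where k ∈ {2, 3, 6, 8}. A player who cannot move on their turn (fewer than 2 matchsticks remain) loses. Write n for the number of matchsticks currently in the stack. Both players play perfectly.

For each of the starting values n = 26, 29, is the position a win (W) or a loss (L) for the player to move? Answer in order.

Work bottom-up. With no move the player to move loses. Otherwise the position is W if at least one move leads to an L position for the opponent, and L if every move leads to a W.
n=0: no move → L
n=1: no move → L
n=2: can move to 0, which is L ⇒ W
n=3: can move to 1, which is L ⇒ W
n=4: can move to 1, which is L ⇒ W
n=5: moves to 3(W), 2(W); every one is W ⇒ L
n=6: can move to 0, which is L ⇒ W
n=7: can move to 5, which is L ⇒ W
n=8: can move to 5, which is L ⇒ W
n=9: can move to 1, which is L ⇒ W
n=10: moves to 8(W), 7(W), 4(W), 2(W); every one is W ⇒ L
n=11: can move to 5, which is L ⇒ W
n=12: can move to 10, which is L ⇒ W
n=13: can move to 10, which is L ⇒ W
n=14: moves to 12(W), 11(W), 8(W), 6(W); every one is W ⇒ L
n=15: moves to 13(W), 12(W), 9(W), 7(W); every one is W ⇒ L
n=16: can move to 14, which is L ⇒ W
n=17: can move to 15, which is L ⇒ W
n=18: can move to 15, which is L ⇒ W
n=19: moves to 17(W), 16(W), 13(W), 11(W); every one is W ⇒ L
n=20: can move to 14, which is L ⇒ W
n=21: can move to 19, which is L ⇒ W
n=22: can move to 19, which is L ⇒ W
n=23: can move to 15, which is L ⇒ W
n=24: moves to 22(W), 21(W), 18(W), 16(W); every one is W ⇒ L
n=25: can move to 19, which is L ⇒ W
n=26: can move to 24, which is L ⇒ W
n=27: can move to 24, which is L ⇒ W
n=28: moves to 26(W), 25(W), 22(W), 20(W); every one is W ⇒ L
n=29: moves to 27(W), 26(W), 23(W), 21(W); every one is W ⇒ L

26: W, 29: L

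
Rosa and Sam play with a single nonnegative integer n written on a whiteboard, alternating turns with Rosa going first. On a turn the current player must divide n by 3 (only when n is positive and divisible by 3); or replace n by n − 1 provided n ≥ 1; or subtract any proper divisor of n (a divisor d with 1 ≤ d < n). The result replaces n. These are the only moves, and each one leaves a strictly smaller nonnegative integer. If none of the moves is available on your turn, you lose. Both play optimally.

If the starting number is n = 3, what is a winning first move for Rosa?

Move to 2.

Positions with no move are L. A position that does have a move is losing for the player to move precisely when every available move leads to a winning position for the opponent. Fill in the labels:
n=0: no move → L
n=1: W (go to 0, an L position)
n=2: L (sole option 1(W) is W)
n=3: W (go to 2, an L position)
From 3, the L positions reachable in one move are: 2.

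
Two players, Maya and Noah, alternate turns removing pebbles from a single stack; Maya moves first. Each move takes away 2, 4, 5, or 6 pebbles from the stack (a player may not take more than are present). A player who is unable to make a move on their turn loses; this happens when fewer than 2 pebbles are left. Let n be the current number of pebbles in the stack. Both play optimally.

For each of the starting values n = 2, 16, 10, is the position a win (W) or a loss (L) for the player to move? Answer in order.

Positions with no move are L. A position that does have a move is losing for the player to move precisely when every available move leads to a winning position for the opponent. Fill in the labels:
n=0: no move → L
n=1: no move → L
n=2: reaches L-position 0 → W
n=3: reaches L-position 1 → W
n=4: reaches L-position 0 → W
n=5: reaches L-position 1 → W
n=6: reaches L-position 1 → W
n=7: reaches L-position 1 → W
n=8: only reaches 6(W), 4(W), 3(W), 2(W), all W → L
n=9: only reaches 7(W), 5(W), 4(W), 3(W), all W → L
n=10: reaches L-position 8 → W
n=11: reaches L-position 9 → W
n=12: reaches L-position 8 → W
n=13: reaches L-position 9 → W
n=14: reaches L-position 9 → W
n=15: reaches L-position 9 → W
n=16: only reaches 14(W), 12(W), 11(W), 10(W), all W → L

2: W, 16: L, 10: W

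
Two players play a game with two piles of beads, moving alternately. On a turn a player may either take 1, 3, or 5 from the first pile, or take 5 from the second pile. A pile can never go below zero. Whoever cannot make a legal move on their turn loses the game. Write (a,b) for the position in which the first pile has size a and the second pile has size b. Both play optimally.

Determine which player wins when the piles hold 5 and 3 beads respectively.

The first player wins.

Positions with no move are L. A position that does have a move is losing for the player to move precisely when every available move leads to a winning position for the opponent. Fill in the labels:
No move ever increases a pile, so every position that can arise here has a ≤ 5 and b ≤ 3; it is enough to label the cells with 0 ≤ a ≤ 5 and 0 ≤ b ≤ 3.
Every move lowers a or b (never raises either), so fill the grid row by row in increasing a, and left to right within a row: each cell's successors are then already labelled.
      b=0  b=1  b=2  b=3
a=0:    L    L    L    L
a=1:    W    W    W    W
a=2:    L    L    L    L
a=3:    W    W    W    W
a=4:    L    L    L    L
a=5:    W    W    W    W
Cells with no legal move (terminal, hence L): (0,0), (0,1), (0,2), (0,3).
The remaining L cells, each justified by listing all of its moves:
(2,0): the only move is to (1,0)(W), a W ⇒ L
(2,1): the only move is to (1,1)(W), a W ⇒ L
(2,2): the only move is to (1,2)(W), a W ⇒ L
(2,3): the only move is to (1,3)(W), a W ⇒ L
(4,0): moves to (3,0)(W), (1,0)(W); every one is W ⇒ L
(4,1): moves to (3,1)(W), (1,1)(W); every one is W ⇒ L
(4,2): moves to (3,2)(W), (1,2)(W); every one is W ⇒ L
(4,3): moves to (3,3)(W), (1,3)(W); every one is W ⇒ L
Every other cell has at least one move into one of the L cells above, so it is W.
The starting position (5,3) is W: the player to move should move to (4,3), handing over an L position.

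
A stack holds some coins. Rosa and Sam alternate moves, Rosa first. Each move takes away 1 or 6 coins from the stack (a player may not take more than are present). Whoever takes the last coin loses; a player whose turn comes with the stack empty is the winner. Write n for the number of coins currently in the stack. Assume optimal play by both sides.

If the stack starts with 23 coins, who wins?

Rosa wins.

Positions with no move are W. A position that does have a move is losing for the player to move precisely when every available move leads to a winning position for the opponent. Fill in the labels:
n=0: no move; the opponent has just taken the last coin and therefore loses → W
n=1: the only move is to 0(W), a W ⇒ L
n=2: can move to 1, which is L ⇒ W
n=3: the only move is to 2(W), a W ⇒ L
n=4: can move to 3, which is L ⇒ W
n=5: the only move is to 4(W), a W ⇒ L
n=6: can move to 5, which is L ⇒ W
n=7: can move to 1, which is L ⇒ W
n=8: moves to 7(W), 2(W); every one is W ⇒ L
n=9: can move to 8, which is L ⇒ W
n=10: moves to 9(W), 4(W); every one is W ⇒ L
n=11: can move to 10, which is L ⇒ W
n=12: moves to 11(W), 6(W); every one is W ⇒ L
n=13: can move to 12, which is L ⇒ W
n=14: can move to 8, which is L ⇒ W
n=15: moves to 14(W), 9(W); every one is W ⇒ L
n=16: can move to 15, which is L ⇒ W
n=17: moves to 16(W), 11(W); every one is W ⇒ L
n=18: can move to 17, which is L ⇒ W
n=19: moves to 18(W), 13(W); every one is W ⇒ L
n=20: can move to 19, which is L ⇒ W
n=21: can move to 15, which is L ⇒ W
n=22: moves to 21(W), 16(W); every one is W ⇒ L
n=23: can move to 22, which is L ⇒ W
The starting position 23 is W: Rosa should remove 1, leaving 22, handing over an L position.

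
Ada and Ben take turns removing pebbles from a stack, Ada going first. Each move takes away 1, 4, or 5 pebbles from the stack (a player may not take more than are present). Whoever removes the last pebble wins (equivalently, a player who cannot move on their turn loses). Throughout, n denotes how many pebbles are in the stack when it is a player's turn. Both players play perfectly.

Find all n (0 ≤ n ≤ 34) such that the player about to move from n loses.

0, 2, 8, 10, 16, 18, 24, 26, 32, 34

Build the W/L table. Terminal = L. A non-terminal position is W if it has a move to some L; otherwise it is L.
n=0: no move → L
n=1: can move to 0, which is L ⇒ W
n=2: the only move is to 1(W), a W ⇒ L
n=3: can move to 2, which is L ⇒ W
n=4: can move to 0, which is L ⇒ W
n=5: can move to 0, which is L ⇒ W
n=6: can move to 2, which is L ⇒ W
n=7: can move to 2, which is L ⇒ W
n=8: moves to 7(W), 4(W), 3(W); every one is W ⇒ L
n=9: can move to 8, which is L ⇒ W
n=10: moves to 9(W), 6(W), 5(W); every one is W ⇒ L
n=11: can move to 10, which is L ⇒ W
n=12: can move to 8, which is L ⇒ W
n=13: can move to 8, which is L ⇒ W
n=14: can move to 10, which is L ⇒ W
n=15: can move to 10, which is L ⇒ W
n=16: moves to 15(W), 12(W), 11(W); every one is W ⇒ L
n=17: can move to 16, which is L ⇒ W
n=18: moves to 17(W), 14(W), 13(W); every one is W ⇒ L
n=19: can move to 18, which is L ⇒ W
n=20: can move to 16, which is L ⇒ W
n=21: can move to 16, which is L ⇒ W
n=22: can move to 18, which is L ⇒ W
n=23: can move to 18, which is L ⇒ W
n=24: moves to 23(W), 20(W), 19(W); every one is W ⇒ L
n=25: can move to 24, which is L ⇒ W
n=26: moves to 25(W), 22(W), 21(W); every one is W ⇒ L
n=27: can move to 26, which is L ⇒ W
n=28: can move to 24, which is L ⇒ W
n=29: can move to 24, which is L ⇒ W
n=30: can move to 26, which is L ⇒ W
n=31: can move to 26, which is L ⇒ W
n=32: moves to 31(W), 28(W), 27(W); every one is W ⇒ L
n=33: can move to 32, which is L ⇒ W
n=34: moves to 33(W), 30(W), 29(W); every one is W ⇒ L
Reading off the rows marked L gives the requested list; there are 10 such values of n.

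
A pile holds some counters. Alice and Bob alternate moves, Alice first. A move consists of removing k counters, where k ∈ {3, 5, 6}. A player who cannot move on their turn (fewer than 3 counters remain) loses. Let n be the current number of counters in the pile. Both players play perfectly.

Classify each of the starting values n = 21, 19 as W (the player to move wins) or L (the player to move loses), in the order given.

21: W, 19: L

Classify positions by backward induction: terminal positions (no move available) are L. From any other position, the mover wins iff some move reaches an L.
n=0: no move → L
n=1: no move → L
n=2: no move → L
n=3: →0(L), so W
n=4: →1(L), so W
n=5: →2(L), so W
n=6: →1(L), so W
n=7: →2(L), so W
n=8: →2(L), so W
n=9: →6(W), 4(W), 3(W) — all W, so L
n=10: →7(W), 5(W), 4(W) — all W, so L
n=11: →8(W), 6(W), 5(W) — all W, so L
n=12: →9(L), so W
n=13: →10(L), so W
n=14: →11(L), so W
n=15: →10(L), so W
n=16: →11(L), so W
n=17: →11(L), so W
n=18: →15(W), 13(W), 12(W) — all W, so L
n=19: →16(W), 14(W), 13(W) — all W, so L
n=20: →17(W), 15(W), 14(W) — all W, so L
n=21: →18(L), so W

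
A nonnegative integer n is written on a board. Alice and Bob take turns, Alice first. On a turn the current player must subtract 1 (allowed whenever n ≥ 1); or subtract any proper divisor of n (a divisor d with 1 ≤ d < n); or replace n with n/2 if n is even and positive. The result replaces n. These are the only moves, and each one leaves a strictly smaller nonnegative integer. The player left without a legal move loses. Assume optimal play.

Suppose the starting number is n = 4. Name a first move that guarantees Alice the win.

Move to 2.

Positions with no move are L. A position that does have a move is losing for the player to move precisely when every available move leads to a winning position for the opponent. Fill in the labels:
n=0: no move → L
n=1: reaches L-position 0 → W
n=2: only reaches 1(W), which is W → L
n=3: reaches L-position 2 → W
n=4: reaches L-position 2 → W
From 4, the L positions reachable in one move are: 2.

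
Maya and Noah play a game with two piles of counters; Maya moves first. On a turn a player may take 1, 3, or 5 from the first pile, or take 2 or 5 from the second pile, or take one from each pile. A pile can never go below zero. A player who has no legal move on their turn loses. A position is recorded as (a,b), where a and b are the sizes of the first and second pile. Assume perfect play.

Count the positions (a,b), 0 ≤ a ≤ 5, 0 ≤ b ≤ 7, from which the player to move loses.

14

Classify positions by backward induction: terminal positions (no move available) are L. From any other position, the mover wins iff some move reaches an L.
Every move lowers a or b (never raises either), so fill the grid row by row in increasing a, and left to right within a row: each cell's successors are then already labelled.
      b=0  b=1  b=2  b=3  b=4  b=5  b=6  b=7
a=0:    L    L    W    W    L    W    W    L
a=1:    W    W    W    L    W    W    L    W
a=2:    L    L    W    W    W    W    W    W
a=3:    W    W    W    L    W    W    L    W
a=4:    L    L    W    W    W    W    W    W
a=5:    W    W    W    L    W    W    L    W
Cells with no legal move (terminal, hence L): (0,0), (0,1).
The remaining L cells, each justified by listing all of its moves:
(0,4): only reaches (0,2)(W), which is W → L
(0,7): only reaches (0,5)(W), (0,2)(W), all W → L
(1,3): only reaches (0,3)(W), (1,1)(W), (0,2)(W), all W → L
(1,6): only reaches (0,6)(W), (1,4)(W), (1,1)(W), (0,5)(W), all W → L
(2,0): only reaches (1,0)(W), which is W → L
(2,1): only reaches (1,1)(W), (1,0)(W), all W → L
(3,3): only reaches (2,3)(W), (0,3)(W), (3,1)(W), (2,2)(W), all W → L
(3,6): only reaches (2,6)(W), (0,6)(W), (3,4)(W), (3,1)(W), (2,5)(W), all W → L
(4,0): only reaches (3,0)(W), (1,0)(W), all W → L
(4,1): only reaches (3,1)(W), (1,1)(W), (3,0)(W), all W → L
(5,3): only reaches (4,3)(W), (2,3)(W), (0,3)(W), (5,1)(W), (4,2)(W), all W → L
(5,6): only reaches (4,6)(W), (2,6)(W), (0,6)(W), (5,4)(W), (5,1)(W), (4,5)(W), all W → L
Every other cell has at least one move into one of the L cells above, so it is W.
L cells per row: a=0: 4, a=1: 2, a=2: 2, a=3: 2, a=4: 2, a=5: 2; total 14.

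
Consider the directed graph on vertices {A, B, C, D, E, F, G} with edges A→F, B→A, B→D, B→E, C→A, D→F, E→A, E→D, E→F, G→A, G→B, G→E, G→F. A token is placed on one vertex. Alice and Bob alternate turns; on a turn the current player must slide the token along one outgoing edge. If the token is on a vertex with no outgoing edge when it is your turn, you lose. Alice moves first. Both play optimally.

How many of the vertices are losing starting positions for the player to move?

3

Use the standard recursion: the mover loses at a terminal position; elsewhere, the mover wins exactly when some move hands the opponent an L position.
Every edge goes from a vertex to one that appears earlier in the order F, D, A, E, B, C, G, so processing vertices in that order labels each vertex after all of its successors.
F: no outgoing edge → L
D: →F(L), so W
A: →F(L), so W
E: →F(L), so W
B: →E(W), A(W), D(W) — all W, so L
C: →A(W) only, which is W, so L
G: →B(L), so W
The L vertices are B, C, F; that is 3 in all.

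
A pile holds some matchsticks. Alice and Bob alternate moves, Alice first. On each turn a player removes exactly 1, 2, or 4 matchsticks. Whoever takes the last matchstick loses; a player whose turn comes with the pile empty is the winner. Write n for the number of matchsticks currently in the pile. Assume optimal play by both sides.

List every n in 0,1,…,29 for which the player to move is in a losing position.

Use the standard recursion: the mover wins at a terminal position; elsewhere, the mover wins exactly when some move hands the opponent an L position.
n=0: no move; the opponent has just taken the last matchstick and therefore loses → W
n=1: L (sole option 0(W) is W)
n=2: W (go to 1, an L position)
n=3: W (go to 1, an L position)
n=4: L (options 3(W), 2(W), 0(W) are all W)
n=5: W (go to 4, an L position)
n=6: W (go to 4, an L position)
n=7: L (options 6(W), 5(W), 3(W) are all W)
n=8: W (go to 7, an L position)
n=9: W (go to 7, an L position)
n=10: L (options 9(W), 8(W), 6(W) are all W)
n=11: W (go to 10, an L position)
n=12: W (go to 10, an L position)
n=13: L (options 12(W), 11(W), 9(W) are all W)
n=14: W (go to 13, an L position)
n=15: W (go to 13, an L position)
n=16: L (options 15(W), 14(W), 12(W) are all W)
n=17: W (go to 16, an L position)
n=18: W (go to 16, an L position)
n=19: L (options 18(W), 17(W), 15(W) are all W)
n=20: W (go to 19, an L position)
n=21: W (go to 19, an L position)
n=22: L (options 21(W), 20(W), 18(W) are all W)
n=23: W (go to 22, an L position)
n=24: W (go to 22, an L position)
n=25: L (options 24(W), 23(W), 21(W) are all W)
n=26: W (go to 25, an L position)
n=27: W (go to 25, an L position)
n=28: L (options 27(W), 26(W), 24(W) are all W)
n=29: W (go to 28, an L position)
Reading off the rows marked L gives the requested list; there are 10 such values of n.

1, 4, 7, 10, 13, 16, 19, 22, 25, 28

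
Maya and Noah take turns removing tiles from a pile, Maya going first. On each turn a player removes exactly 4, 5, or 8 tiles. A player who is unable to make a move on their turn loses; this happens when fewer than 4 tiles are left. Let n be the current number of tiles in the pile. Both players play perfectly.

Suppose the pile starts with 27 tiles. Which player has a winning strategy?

Build the W/L table. Terminal = L. A non-terminal position is W if it has a move to some L; otherwise it is L.
n=0: no move → L
n=1: no move → L
n=2: no move → L
n=3: no move → L
n=4: W (go to 0, an L position)
n=5: W (go to 1, an L position)
n=6: W (go to 2, an L position)
n=7: W (go to 3, an L position)
n=8: W (go to 3, an L position)
n=9: W (go to 1, an L position)
n=10: W (go to 2, an L position)
n=11: W (go to 3, an L position)
n=12: L (options 8(W), 7(W), 4(W) are all W)
n=13: L (options 9(W), 8(W), 5(W) are all W)
n=14: L (options 10(W), 9(W), 6(W) are all W)
n=15: L (options 11(W), 10(W), 7(W) are all W)
n=16: W (go to 12, an L position)
n=17: W (go to 13, an L position)
n=18: W (go to 14, an L position)
n=19: W (go to 15, an L position)
n=20: W (go to 15, an L position)
n=21: W (go to 13, an L position)
n=22: W (go to 14, an L position)
n=23: W (go to 15, an L position)
n=24: L (options 20(W), 19(W), 16(W) are all W)
n=25: L (options 21(W), 20(W), 17(W) are all W)
n=26: L (options 22(W), 21(W), 18(W) are all W)
n=27: L (options 23(W), 22(W), 19(W) are all W)
Every move from 27 reaches a W position, so the mover loses.

Noah wins.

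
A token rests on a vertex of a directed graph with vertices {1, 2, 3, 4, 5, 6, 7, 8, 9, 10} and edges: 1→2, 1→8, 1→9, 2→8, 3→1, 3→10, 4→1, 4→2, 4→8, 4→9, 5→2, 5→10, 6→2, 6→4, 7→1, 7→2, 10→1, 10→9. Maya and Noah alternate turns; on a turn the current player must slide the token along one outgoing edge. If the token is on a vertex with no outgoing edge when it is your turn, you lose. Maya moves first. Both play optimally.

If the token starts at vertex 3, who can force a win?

Noah wins.

Positions with no move are L. A position that does have a move is losing for the player to move precisely when every available move leads to a winning position for the opponent. Fill in the labels:
Every edge goes from a vertex to one that appears earlier in the order 9, 8, 2, 1, 10, 7, 4, 3, 6, 5, so processing vertices in that order labels each vertex after all of its successors.
9: no outgoing edge → L
8: no outgoing edge → L
2: →8(L), so W
1: →8(L), so W
10: →9(L), so W
7: →1(W), 2(W) — all W, so L
4: →8(L), so W
3: →10(W), 1(W) — all W, so L
6: →4(W), 2(W) — all W, so L
5: →10(W), 2(W) — all W, so L
Every move from 3 reaches a W position, so the mover loses.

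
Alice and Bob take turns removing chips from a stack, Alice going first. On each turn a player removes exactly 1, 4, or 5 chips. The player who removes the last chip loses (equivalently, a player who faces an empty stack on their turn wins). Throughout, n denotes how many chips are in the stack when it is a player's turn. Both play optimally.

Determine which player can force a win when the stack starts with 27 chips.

Use the standard recursion: the mover wins at a terminal position; elsewhere, the mover wins exactly when some move hands the opponent an L position.
n=0: no move; the opponent has just taken the last chip and therefore loses → W
n=1: only reaches 0(W), which is W → L
n=2: reaches L-position 1 → W
n=3: only reaches 2(W), which is W → L
n=4: reaches L-position 3 → W
n=5: reaches L-position 1 → W
n=6: reaches L-position 1 → W
n=7: reaches L-position 3 → W
n=8: reaches L-position 3 → W
n=9: only reaches 8(W), 5(W), 4(W), all W → L
n=10: reaches L-position 9 → W
n=11: only reaches 10(W), 7(W), 6(W), all W → L
n=12: reaches L-position 11 → W
n=13: reaches L-position 9 → W
n=14: reaches L-position 9 → W
n=15: reaches L-position 11 → W
n=16: reaches L-position 11 → W
n=17: only reaches 16(W), 13(W), 12(W), all W → L
n=18: reaches L-position 17 → W
n=19: only reaches 18(W), 15(W), 14(W), all W → L
n=20: reaches L-position 19 → W
n=21: reaches L-position 17 → W
n=22: reaches L-position 17 → W
n=23: reaches L-position 19 → W
n=24: reaches L-position 19 → W
n=25: only reaches 24(W), 21(W), 20(W), all W → L
n=26: reaches L-position 25 → W
n=27: only reaches 26(W), 23(W), 22(W), all W → L
Every move from 27 reaches a W position, so the mover loses.

Bob wins.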